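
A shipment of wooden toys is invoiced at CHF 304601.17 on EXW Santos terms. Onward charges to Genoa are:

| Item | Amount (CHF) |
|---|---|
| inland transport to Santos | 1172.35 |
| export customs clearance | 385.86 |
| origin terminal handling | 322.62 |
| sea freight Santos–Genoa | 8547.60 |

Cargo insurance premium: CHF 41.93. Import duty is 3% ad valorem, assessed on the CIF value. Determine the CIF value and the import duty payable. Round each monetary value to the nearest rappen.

CIF = EXW price + pre-shipment costs + freight + insurance
CIF = 304601.17 + 1172.35 + 385.86 + 322.62 + 8547.60 + 41.93 = 315071.53
Import duty = 315071.53 × 3% = 9452.15

CIF value: CHF 315071.53; import duty: CHF 9452.15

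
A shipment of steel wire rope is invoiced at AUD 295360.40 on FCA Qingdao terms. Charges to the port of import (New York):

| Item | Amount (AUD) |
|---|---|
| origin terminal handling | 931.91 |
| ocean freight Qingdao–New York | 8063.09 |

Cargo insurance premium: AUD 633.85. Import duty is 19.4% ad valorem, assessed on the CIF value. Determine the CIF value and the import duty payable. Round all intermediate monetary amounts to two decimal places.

CIF value: AUD 304989.25; import duty: AUD 59167.91

CIF = FCA price + pre-shipment costs + freight + insurance
CIF = 295360.40 + 931.91 + 8063.09 + 633.85 = 304989.25
Import duty = 304989.25 × 19.4% = 59167.91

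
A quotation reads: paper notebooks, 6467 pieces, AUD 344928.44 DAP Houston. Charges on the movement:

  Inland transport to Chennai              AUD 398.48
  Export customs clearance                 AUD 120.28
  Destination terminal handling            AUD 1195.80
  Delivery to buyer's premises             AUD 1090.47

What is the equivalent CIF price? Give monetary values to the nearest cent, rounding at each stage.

Not relevant to the conversion: export clearance, inland to port — on the seller under both DAP and CIF; already in the DAP price and stays in the CIF price.
From DAP to CIF, the seller no longer bears: destination terminal, delivery.
CIF price = 344928.44 − 1195.80 − 1090.47 = 342642.17

CIF price: AUD 342642.17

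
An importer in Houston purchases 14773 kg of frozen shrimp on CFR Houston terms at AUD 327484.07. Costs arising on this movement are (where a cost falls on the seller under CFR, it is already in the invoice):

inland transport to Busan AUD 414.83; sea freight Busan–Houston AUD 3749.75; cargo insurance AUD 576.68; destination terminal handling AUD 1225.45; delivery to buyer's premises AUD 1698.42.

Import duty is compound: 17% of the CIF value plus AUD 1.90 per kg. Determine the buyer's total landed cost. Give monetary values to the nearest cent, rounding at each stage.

Total landed cost: AUD 414823.65

CFR: the seller pays costs through ocean freight to the destination port, but not insurance.
Already in the invoice (seller's account under CFR): inland to port, freight — exclude.
CIF value = CFR price + insurance = 327484.07 + 576.68 = 328060.75
Ad valorem component: 328060.75 × 17% = 55770.33
Specific component: 14773 × 1.90 = 28068.70
Import duty = 55770.33 + 28068.70 = 83839.03
Buyer bears: insurance 576.68 + destination terminal 1225.45 + delivery 1698.42 + duty 83839.03 = 87339.58
Landed cost = invoice 327484.07 + 87339.58 = 414823.65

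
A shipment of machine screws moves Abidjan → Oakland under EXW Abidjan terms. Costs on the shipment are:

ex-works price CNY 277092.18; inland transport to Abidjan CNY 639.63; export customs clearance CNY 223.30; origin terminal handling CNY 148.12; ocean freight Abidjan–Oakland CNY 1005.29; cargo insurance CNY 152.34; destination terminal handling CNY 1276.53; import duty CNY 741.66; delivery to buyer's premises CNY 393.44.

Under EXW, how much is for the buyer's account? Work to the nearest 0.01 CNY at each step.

Buyer's account: CNY 4580.31

EXW: the seller makes goods available at their premises; the buyer bears all onward costs.
Seller's account: goods 277092.18 = 277092.18
Buyer's account: inland to port 639.63 + export clearance 223.30 + origin terminal 148.12 + freight 1005.29 + insurance 152.34 + destination terminal 1276.53 + duty 741.66 + delivery 393.44 = 4580.31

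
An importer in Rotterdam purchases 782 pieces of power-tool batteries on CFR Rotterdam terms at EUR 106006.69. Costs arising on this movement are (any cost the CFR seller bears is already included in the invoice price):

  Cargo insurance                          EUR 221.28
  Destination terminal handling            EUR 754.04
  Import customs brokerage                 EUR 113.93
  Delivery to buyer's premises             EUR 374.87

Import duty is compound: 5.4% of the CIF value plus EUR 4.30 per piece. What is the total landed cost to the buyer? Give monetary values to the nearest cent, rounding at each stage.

Total landed cost: EUR 116569.72

CFR: the seller pays costs through ocean freight to the destination port, but not insurance.
CIF value = CFR price + insurance = 106006.69 + 221.28 = 106227.97
Ad valorem component: 106227.97 × 5.4% = 5736.31
Specific component: 782 × 4.30 = 3362.60
Import duty = 5736.31 + 3362.60 = 9098.91
Buyer bears: insurance 221.28 + destination terminal 754.04 + brokerage 113.93 + delivery 374.87 + duty 9098.91 = 10563.03
Landed cost = invoice 106006.69 + 10563.03 = 116569.72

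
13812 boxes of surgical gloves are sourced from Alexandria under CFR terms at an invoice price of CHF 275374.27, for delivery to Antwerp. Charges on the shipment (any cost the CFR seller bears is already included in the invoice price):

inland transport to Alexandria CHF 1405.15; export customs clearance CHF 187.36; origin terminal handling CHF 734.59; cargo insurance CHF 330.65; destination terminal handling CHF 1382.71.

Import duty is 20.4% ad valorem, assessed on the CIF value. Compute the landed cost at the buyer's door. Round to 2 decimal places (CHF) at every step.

Total landed cost: CHF 333331.43

CFR: the seller pays costs through ocean freight to the destination port, but not insurance.
Already in the invoice (seller's account under CFR): inland to port, export clearance, origin terminal — exclude.
CIF value = CFR price + insurance = 275374.27 + 330.65 = 275704.92
Import duty = 275704.92 × 20.4% = 56243.80
Buyer bears: insurance 330.65 + destination terminal 1382.71 + duty 56243.80 = 57957.16
Landed cost = invoice 275374.27 + 57957.16 = 333331.43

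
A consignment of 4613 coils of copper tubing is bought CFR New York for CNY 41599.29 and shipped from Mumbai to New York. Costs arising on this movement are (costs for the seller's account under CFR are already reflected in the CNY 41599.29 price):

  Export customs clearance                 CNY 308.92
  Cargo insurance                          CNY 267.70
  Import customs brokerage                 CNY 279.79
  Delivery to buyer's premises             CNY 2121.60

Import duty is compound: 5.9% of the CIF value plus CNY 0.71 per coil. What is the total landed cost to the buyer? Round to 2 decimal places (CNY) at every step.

CFR: the seller pays costs through ocean freight to the destination port, but not insurance.
Already in the invoice (seller's account under CFR): export clearance — exclude.
CIF value = CFR price + insurance = 41599.29 + 267.70 = 41866.99
Ad valorem component: 41866.99 × 5.9% = 2470.15
Specific component: 4613 × 0.71 = 3275.23
Import duty = 2470.15 + 3275.23 = 5745.38
Buyer bears: insurance 267.70 + brokerage 279.79 + delivery 2121.60 + duty 5745.38 = 8414.47
Landed cost = invoice 41599.29 + 8414.47 = 50013.76

Total landed cost: CNY 50013.76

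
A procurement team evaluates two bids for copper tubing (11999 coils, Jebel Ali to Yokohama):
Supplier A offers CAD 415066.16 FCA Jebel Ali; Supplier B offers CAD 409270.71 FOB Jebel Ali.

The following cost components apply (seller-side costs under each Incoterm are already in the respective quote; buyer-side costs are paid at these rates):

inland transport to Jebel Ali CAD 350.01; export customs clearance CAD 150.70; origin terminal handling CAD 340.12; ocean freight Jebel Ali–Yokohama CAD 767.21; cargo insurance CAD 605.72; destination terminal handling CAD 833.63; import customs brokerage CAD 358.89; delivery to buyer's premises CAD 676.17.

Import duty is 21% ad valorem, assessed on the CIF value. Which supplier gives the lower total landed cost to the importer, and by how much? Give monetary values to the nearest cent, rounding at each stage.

Supplier A (FCA):
CIF value = FCA price + origin terminal + freight + insurance = 415066.16 + 340.12 + 767.21 + 605.72 = 416779.21
Import duty = 416779.21 × 21% = 87523.63
Buyer bears (A): 340.12 + 767.21 + 605.72 + 833.63 + 358.89 + 676.17 = 3581.74
Landed cost (A) = invoice 415066.16 + 3581.74 + duty 87523.63 = 506171.53
Supplier B (FOB):
CIF value = FOB price + freight + insurance = 409270.71 + 767.21 + 605.72 = 410643.64
Import duty = 410643.64 × 21% = 86235.16
Buyer bears (B): 767.21 + 605.72 + 833.63 + 358.89 + 676.17 = 3241.62
Landed cost (B) = invoice 409270.71 + 3241.62 + duty 86235.16 = 498747.49
Difference = |506171.53 − 498747.49| = 7424.04

Supplier B is cheaper by CAD 7424.04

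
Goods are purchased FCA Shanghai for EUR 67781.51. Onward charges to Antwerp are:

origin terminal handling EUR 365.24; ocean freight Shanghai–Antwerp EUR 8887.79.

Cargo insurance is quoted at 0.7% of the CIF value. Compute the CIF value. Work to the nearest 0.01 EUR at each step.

Let C be the CIF value. C = FCA price + pre-shipment costs + freight + 0.7% × C
C − 0.7% × C = 67781.51 + 365.24 + 8887.79
0.993 × C = 77034.54
C = 77034.54 / 0.993 = 77577.58
Insurance premium = 0.7% × 77577.58 = 543.04

CIF value: EUR 77577.58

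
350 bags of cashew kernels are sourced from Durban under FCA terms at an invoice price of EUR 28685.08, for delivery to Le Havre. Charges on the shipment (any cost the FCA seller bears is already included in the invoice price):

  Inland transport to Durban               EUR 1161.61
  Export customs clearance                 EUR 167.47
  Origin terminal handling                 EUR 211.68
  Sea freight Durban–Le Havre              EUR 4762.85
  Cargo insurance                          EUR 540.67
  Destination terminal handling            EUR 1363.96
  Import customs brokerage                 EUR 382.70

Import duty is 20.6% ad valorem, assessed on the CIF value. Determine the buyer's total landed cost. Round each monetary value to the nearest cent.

FCA: the seller delivers export-cleared goods to the carrier; the buyer bears costs from that point.
Already in the invoice (seller's account under FCA): inland to port, export clearance — exclude.
CIF value = FCA price + origin terminal + freight + insurance = 28685.08 + 211.68 + 4762.85 + 540.67 = 34200.28
Import duty = 34200.28 × 20.6% = 7045.26
Buyer bears: origin terminal 211.68 + freight 4762.85 + insurance 540.67 + destination terminal 1363.96 + brokerage 382.70 + duty 7045.26 = 14307.12
Landed cost = invoice 28685.08 + 14307.12 = 42992.20

Total landed cost: EUR 42992.20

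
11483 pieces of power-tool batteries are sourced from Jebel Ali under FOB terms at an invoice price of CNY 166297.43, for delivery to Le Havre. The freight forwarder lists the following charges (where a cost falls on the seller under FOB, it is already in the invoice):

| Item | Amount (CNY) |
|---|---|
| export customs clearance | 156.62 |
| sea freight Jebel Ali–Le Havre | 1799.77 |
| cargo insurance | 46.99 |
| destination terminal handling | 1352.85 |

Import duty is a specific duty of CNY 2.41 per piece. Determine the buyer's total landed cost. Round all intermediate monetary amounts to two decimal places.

FOB: the seller bears costs until goods are on board at the origin port; the buyer bears freight, insurance and all costs thereafter.
Already in the invoice (seller's account under FOB): export clearance — exclude.
CIF value = FOB price + freight + insurance = 166297.43 + 1799.77 + 46.99 = 168144.19
Import duty = 11483 × 2.41 = 27674.03
Buyer bears: freight 1799.77 + insurance 46.99 + destination terminal 1352.85 + duty 27674.03 = 30873.64
Landed cost = invoice 166297.43 + 30873.64 = 197171.07

Total landed cost: CNY 197171.07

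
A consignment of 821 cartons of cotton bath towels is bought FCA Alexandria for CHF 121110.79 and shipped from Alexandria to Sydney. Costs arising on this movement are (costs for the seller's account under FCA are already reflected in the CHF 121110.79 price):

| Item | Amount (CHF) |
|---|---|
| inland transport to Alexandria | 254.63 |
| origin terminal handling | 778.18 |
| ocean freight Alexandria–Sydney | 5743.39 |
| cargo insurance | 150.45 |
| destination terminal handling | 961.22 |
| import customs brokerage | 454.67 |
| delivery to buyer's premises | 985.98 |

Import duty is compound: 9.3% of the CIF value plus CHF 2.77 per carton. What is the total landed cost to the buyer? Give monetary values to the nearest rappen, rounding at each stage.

Total landed cost: CHF 144342.65

FCA: the seller delivers export-cleared goods to the carrier; the buyer bears costs from that point.
Already in the invoice (seller's account under FCA): inland to port — exclude.
CIF value = FCA price + origin terminal + freight + insurance = 121110.79 + 778.18 + 5743.39 + 150.45 = 127782.81
Ad valorem component: 127782.81 × 9.3% = 11883.80
Specific component: 821 × 2.77 = 2274.17
Import duty = 11883.80 + 2274.17 = 14157.97
Buyer bears: origin terminal 778.18 + freight 5743.39 + insurance 150.45 + destination terminal 961.22 + brokerage 454.67 + delivery 985.98 + duty 14157.97 = 23231.86
Landed cost = invoice 121110.79 + 23231.86 = 144342.65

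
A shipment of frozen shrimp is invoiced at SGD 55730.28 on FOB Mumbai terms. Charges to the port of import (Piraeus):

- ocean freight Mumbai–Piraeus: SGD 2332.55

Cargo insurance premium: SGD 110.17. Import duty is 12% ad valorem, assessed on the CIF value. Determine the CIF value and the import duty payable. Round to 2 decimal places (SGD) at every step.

CIF = FOB price + freight + insurance
CIF = 55730.28 + 2332.55 + 110.17 = 58173.00
Import duty = 58173.00 × 12% = 6980.76

CIF value: SGD 58173.00; import duty: SGD 6980.76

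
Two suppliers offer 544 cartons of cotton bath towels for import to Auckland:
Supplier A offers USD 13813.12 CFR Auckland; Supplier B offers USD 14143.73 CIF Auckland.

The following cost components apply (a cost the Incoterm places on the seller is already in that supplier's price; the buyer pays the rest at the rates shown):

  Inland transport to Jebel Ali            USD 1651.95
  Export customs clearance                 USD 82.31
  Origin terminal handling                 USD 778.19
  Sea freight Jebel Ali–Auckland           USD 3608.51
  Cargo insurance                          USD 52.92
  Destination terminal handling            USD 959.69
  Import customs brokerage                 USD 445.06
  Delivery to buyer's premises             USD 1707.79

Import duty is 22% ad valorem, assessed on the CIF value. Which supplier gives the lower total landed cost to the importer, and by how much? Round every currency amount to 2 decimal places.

Supplier A is cheaper by USD 338.78

Supplier A (CFR):
CIF value = CFR price + insurance = 13813.12 + 52.92 = 13866.04
Import duty = 13866.04 × 22% = 3050.53
Buyer bears (A): 52.92 + 959.69 + 445.06 + 1707.79 = 3165.46
Landed cost (A) = invoice 13813.12 + 3165.46 + duty 3050.53 = 20029.11
Supplier B (CIF):
The CIF price already equals the CIF value: 14143.73
Import duty = 14143.73 × 22% = 3111.62
Buyer bears (B): 959.69 + 445.06 + 1707.79 = 3112.54
Landed cost (B) = invoice 14143.73 + 3112.54 + duty 3111.62 = 20367.89
Difference = |20029.11 − 20367.89| = 338.78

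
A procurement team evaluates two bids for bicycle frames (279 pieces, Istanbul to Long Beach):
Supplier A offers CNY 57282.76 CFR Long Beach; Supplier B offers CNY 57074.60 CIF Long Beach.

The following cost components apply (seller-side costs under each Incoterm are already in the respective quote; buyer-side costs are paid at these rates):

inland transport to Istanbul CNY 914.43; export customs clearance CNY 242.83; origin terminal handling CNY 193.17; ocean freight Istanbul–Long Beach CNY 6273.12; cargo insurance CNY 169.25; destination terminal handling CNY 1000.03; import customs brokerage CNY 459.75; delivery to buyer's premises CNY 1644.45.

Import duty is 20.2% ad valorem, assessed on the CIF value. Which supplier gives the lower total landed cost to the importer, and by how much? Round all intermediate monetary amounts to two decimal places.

Supplier A (CFR):
CIF value = CFR price + insurance = 57282.76 + 169.25 = 57452.01
Import duty = 57452.01 × 20.2% = 11605.31
Buyer bears (A): 169.25 + 1000.03 + 459.75 + 1644.45 = 3273.48
Landed cost (A) = invoice 57282.76 + 3273.48 + duty 11605.31 = 72161.55
Supplier B (CIF):
The CIF price already equals the CIF value: 57074.60
Import duty = 57074.60 × 20.2% = 11529.07
Buyer bears (B): 1000.03 + 459.75 + 1644.45 = 3104.23
Landed cost (B) = invoice 57074.60 + 3104.23 + duty 11529.07 = 71707.90
Difference = |72161.55 − 71707.90| = 453.65

Supplier B is cheaper by CNY 453.65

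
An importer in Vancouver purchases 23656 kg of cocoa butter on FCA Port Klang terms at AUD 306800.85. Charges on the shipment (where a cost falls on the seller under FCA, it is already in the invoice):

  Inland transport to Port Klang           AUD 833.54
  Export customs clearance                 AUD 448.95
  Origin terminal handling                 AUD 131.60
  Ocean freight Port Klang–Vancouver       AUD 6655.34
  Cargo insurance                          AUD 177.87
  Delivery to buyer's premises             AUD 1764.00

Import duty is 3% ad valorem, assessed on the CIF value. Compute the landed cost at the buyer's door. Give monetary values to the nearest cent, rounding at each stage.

FCA: the seller delivers export-cleared goods to the carrier; the buyer bears costs from that point.
Already in the invoice (seller's account under FCA): inland to port, export clearance — exclude.
CIF value = FCA price + origin terminal + freight + insurance = 306800.85 + 131.60 + 6655.34 + 177.87 = 313765.66
Import duty = 313765.66 × 3% = 9412.97
Buyer bears: origin terminal 131.60 + freight 6655.34 + insurance 177.87 + delivery 1764.00 + duty 9412.97 = 18141.78
Landed cost = invoice 306800.85 + 18141.78 = 324942.63

Total landed cost: AUD 324942.63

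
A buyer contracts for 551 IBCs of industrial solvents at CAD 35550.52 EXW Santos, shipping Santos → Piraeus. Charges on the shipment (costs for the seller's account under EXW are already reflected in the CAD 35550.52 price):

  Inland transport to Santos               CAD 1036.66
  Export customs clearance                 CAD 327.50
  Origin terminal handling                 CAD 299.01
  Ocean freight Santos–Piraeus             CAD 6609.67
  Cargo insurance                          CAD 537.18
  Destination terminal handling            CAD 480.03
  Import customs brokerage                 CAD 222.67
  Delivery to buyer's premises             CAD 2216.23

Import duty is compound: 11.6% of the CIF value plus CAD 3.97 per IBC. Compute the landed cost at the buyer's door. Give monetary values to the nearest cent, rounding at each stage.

EXW: the seller makes goods available at their premises; the buyer bears all onward costs.
CIF value = EXW price + inland to port + export clearance + origin terminal + freight + insurance = 35550.52 + 1036.66 + 327.50 + 299.01 + 6609.67 + 537.18 = 44360.54
Ad valorem component: 44360.54 × 11.6% = 5145.82
Specific component: 551 × 3.97 = 2187.47
Import duty = 5145.82 + 2187.47 = 7333.29
Buyer bears: inland to port 1036.66 + export clearance 327.50 + origin terminal 299.01 + freight 6609.67 + insurance 537.18 + destination terminal 480.03 + brokerage 222.67 + delivery 2216.23 + duty 7333.29 = 19062.24
Landed cost = invoice 35550.52 + 19062.24 = 54612.76

Total landed cost: CAD 54612.76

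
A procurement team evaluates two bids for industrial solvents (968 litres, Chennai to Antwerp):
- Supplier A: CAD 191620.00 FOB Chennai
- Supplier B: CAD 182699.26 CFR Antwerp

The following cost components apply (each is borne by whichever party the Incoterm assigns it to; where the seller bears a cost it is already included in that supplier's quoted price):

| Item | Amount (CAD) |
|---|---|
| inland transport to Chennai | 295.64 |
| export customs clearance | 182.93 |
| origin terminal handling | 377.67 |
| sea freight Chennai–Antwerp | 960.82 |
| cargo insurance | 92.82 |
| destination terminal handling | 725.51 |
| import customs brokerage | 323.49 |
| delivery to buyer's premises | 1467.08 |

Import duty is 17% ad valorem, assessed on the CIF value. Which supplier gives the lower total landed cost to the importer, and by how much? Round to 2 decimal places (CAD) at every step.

Supplier A (FOB):
CIF value = FOB price + freight + insurance = 191620.00 + 960.82 + 92.82 = 192673.64
Import duty = 192673.64 × 17% = 32754.52
Buyer bears (A): 960.82 + 92.82 + 725.51 + 323.49 + 1467.08 = 3569.72
Landed cost (A) = invoice 191620.00 + 3569.72 + duty 32754.52 = 227944.24
Supplier B (CFR):
CIF value = CFR price + insurance = 182699.26 + 92.82 = 182792.08
Import duty = 182792.08 × 17% = 31074.65
Buyer bears (B): 92.82 + 725.51 + 323.49 + 1467.08 = 2608.90
Landed cost (B) = invoice 182699.26 + 2608.90 + duty 31074.65 = 216382.81
Difference = |227944.24 − 216382.81| = 11561.43

Supplier B is cheaper by CAD 11561.43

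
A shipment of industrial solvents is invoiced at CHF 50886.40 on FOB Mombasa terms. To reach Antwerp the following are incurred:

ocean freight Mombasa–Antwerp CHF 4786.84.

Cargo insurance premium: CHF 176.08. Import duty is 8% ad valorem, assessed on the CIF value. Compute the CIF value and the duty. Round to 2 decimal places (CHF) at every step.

CIF value: CHF 55849.32; import duty: CHF 4467.95

CIF = FOB price + freight + insurance
CIF = 50886.40 + 4786.84 + 176.08 = 55849.32
Import duty = 55849.32 × 8% = 4467.95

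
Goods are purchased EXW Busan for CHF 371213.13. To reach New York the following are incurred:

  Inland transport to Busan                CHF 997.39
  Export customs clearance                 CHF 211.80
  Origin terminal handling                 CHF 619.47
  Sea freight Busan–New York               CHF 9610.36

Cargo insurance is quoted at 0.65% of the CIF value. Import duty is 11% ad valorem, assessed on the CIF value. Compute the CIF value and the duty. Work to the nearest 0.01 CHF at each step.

Let C be the CIF value. C = EXW price + pre-shipment costs + freight + 0.65% × C
C − 0.65% × C = 371213.13 + 997.39 + 211.80 + 619.47 + 9610.36
0.9935 × C = 382652.15
C = 382652.15 / 0.9935 = 385155.66
Insurance premium = 0.65% × 385155.66 = 2503.51
Import duty = 385155.66 × 11% = 42367.12

CIF value: CHF 385155.66; import duty: CHF 42367.12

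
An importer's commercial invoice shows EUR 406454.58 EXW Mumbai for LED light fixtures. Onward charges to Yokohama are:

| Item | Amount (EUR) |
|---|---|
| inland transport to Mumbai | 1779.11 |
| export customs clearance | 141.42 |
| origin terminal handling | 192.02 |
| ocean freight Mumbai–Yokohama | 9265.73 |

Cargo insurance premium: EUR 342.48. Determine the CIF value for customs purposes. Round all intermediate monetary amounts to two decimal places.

CIF value: EUR 418175.34

CIF = EXW price + pre-shipment costs + freight + insurance
CIF = 406454.58 + 1779.11 + 141.42 + 192.02 + 9265.73 + 342.48 = 418175.34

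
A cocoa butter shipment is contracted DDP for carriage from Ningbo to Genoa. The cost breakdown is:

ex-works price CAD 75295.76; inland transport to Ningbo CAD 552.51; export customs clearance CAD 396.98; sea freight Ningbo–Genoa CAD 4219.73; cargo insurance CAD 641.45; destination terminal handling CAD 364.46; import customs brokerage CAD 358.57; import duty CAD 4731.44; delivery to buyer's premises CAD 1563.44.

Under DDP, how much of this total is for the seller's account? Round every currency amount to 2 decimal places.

Seller's account: CAD 88124.34

DDP: the seller bears all costs including import duty.
Seller's account: goods 75295.76 + inland to port 552.51 + export clearance 396.98 + freight 4219.73 + insurance 641.45 + destination terminal 364.46 + brokerage 358.57 + duty 4731.44 + delivery 1563.44 = 88124.34
Buyer's account: 0.00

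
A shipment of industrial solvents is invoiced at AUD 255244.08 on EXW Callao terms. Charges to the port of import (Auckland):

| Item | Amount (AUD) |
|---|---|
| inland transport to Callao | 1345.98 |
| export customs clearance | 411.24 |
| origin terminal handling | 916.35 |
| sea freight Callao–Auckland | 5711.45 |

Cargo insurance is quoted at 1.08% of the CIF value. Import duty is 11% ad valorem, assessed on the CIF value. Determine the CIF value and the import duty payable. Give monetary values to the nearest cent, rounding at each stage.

Let C be the CIF value. C = EXW price + pre-shipment costs + freight + 1.08% × C
C − 1.08% × C = 255244.08 + 1345.98 + 411.24 + 916.35 + 5711.45
0.9892 × C = 263629.10
C = 263629.10 / 0.9892 = 266507.38
Insurance premium = 1.08% × 266507.38 = 2878.28
Import duty = 266507.38 × 11% = 29315.81

CIF value: AUD 266507.38; import duty: AUD 29315.81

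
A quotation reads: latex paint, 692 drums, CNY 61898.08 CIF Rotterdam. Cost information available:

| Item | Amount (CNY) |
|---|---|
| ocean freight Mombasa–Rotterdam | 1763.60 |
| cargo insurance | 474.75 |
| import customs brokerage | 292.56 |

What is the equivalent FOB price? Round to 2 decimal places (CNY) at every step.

FOB price: CNY 59659.73

Not relevant to the conversion: brokerage — on the buyer under both terms; not part of either seller's price.
From CIF to FOB, the seller no longer bears: freight, insurance.
FOB price = 61898.08 − 1763.60 − 474.75 = 59659.73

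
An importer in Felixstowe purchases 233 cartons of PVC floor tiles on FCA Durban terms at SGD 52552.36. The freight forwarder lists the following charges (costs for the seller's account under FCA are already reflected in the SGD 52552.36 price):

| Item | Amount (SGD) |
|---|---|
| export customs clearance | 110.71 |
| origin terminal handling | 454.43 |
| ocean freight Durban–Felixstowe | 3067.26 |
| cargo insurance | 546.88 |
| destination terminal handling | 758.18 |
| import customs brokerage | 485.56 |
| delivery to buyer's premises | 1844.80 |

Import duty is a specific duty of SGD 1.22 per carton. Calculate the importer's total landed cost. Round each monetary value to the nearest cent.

Total landed cost: SGD 59993.73

FCA: the seller delivers export-cleared goods to the carrier; the buyer bears costs from that point.
Already in the invoice (seller's account under FCA): export clearance — exclude.
CIF value = FCA price + origin terminal + freight + insurance = 52552.36 + 454.43 + 3067.26 + 546.88 = 56620.93
Import duty = 233 × 1.22 = 284.26
Buyer bears: origin terminal 454.43 + freight 3067.26 + insurance 546.88 + destination terminal 758.18 + brokerage 485.56 + delivery 1844.80 + duty 284.26 = 7441.37
Landed cost = invoice 52552.36 + 7441.37 = 59993.73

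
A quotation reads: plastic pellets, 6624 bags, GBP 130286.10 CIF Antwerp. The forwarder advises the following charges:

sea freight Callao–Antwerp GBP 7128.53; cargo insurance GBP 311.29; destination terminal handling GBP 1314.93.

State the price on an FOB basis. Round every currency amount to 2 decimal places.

Not relevant to the conversion: destination terminal — on the buyer under both terms; not part of either seller's price.
From CIF to FOB, the seller no longer bears: freight, insurance.
FOB price = 130286.10 − 7128.53 − 311.29 = 122846.28

FOB price: GBP 122846.28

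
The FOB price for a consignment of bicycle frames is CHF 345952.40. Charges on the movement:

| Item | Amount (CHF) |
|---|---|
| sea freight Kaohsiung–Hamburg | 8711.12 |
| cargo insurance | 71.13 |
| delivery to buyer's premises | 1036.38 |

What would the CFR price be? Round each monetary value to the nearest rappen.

CFR price: CHF 354663.52

Not relevant to the conversion: insurance, delivery — on the buyer under both terms; not part of either seller's price.
From FOB to CFR, the seller additionally bears: freight.
CFR price = 345952.40 + 8711.12 = 354663.52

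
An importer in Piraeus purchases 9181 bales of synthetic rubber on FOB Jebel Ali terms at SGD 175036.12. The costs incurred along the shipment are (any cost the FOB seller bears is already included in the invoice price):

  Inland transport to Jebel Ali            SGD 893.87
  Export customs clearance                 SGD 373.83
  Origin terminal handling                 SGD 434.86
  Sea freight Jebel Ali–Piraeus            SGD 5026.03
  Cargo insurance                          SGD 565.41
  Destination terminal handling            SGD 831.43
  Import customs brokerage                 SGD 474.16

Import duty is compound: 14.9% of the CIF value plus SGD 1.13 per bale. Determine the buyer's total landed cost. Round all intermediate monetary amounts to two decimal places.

Total landed cost: SGD 219221.19

FOB: the seller bears costs until goods are on board at the origin port; the buyer bears freight, insurance and all costs thereafter.
Already in the invoice (seller's account under FOB): inland to port, export clearance, origin terminal — exclude.
CIF value = FOB price + freight + insurance = 175036.12 + 5026.03 + 565.41 = 180627.56
Ad valorem component: 180627.56 × 14.9% = 26913.51
Specific component: 9181 × 1.13 = 10374.53
Import duty = 26913.51 + 10374.53 = 37288.04
Buyer bears: freight 5026.03 + insurance 565.41 + destination terminal 831.43 + brokerage 474.16 + duty 37288.04 = 44185.07
Landed cost = invoice 175036.12 + 44185.07 = 219221.19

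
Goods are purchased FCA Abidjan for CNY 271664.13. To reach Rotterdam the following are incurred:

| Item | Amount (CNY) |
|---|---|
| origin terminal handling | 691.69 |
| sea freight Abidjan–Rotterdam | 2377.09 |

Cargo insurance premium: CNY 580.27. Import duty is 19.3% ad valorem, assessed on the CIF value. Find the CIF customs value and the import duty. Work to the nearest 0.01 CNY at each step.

CIF value: CNY 275313.18; import duty: CNY 53135.44

CIF = FCA price + pre-shipment costs + freight + insurance
CIF = 271664.13 + 691.69 + 2377.09 + 580.27 = 275313.18
Import duty = 275313.18 × 19.3% = 53135.44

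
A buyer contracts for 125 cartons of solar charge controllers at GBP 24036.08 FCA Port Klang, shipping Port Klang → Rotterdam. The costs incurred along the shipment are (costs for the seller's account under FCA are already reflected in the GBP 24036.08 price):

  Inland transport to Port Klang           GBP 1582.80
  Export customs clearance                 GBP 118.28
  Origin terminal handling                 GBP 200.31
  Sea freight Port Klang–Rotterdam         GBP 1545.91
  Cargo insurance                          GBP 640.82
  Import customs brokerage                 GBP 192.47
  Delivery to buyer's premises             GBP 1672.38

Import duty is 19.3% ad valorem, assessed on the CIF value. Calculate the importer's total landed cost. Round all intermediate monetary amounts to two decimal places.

FCA: the seller delivers export-cleared goods to the carrier; the buyer bears costs from that point.
Already in the invoice (seller's account under FCA): inland to port, export clearance — exclude.
CIF value = FCA price + origin terminal + freight + insurance = 24036.08 + 200.31 + 1545.91 + 640.82 = 26423.12
Import duty = 26423.12 × 19.3% = 5099.66
Buyer bears: origin terminal 200.31 + freight 1545.91 + insurance 640.82 + brokerage 192.47 + delivery 1672.38 + duty 5099.66 = 9351.55
Landed cost = invoice 24036.08 + 9351.55 = 33387.63

Total landed cost: GBP 33387.63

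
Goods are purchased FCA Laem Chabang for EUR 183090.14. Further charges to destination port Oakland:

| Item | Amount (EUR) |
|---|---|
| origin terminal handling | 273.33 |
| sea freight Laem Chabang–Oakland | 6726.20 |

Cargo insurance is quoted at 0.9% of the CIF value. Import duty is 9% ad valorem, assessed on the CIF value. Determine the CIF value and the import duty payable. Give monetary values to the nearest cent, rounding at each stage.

Let C be the CIF value. C = FCA price + pre-shipment costs + freight + 0.9% × C
C − 0.9% × C = 183090.14 + 273.33 + 6726.20
0.991 × C = 190089.67
C = 190089.67 / 0.991 = 191816.01
Insurance premium = 0.9% × 191816.01 = 1726.34
Import duty = 191816.01 × 9% = 17263.44

CIF value: EUR 191816.01; import duty: EUR 17263.44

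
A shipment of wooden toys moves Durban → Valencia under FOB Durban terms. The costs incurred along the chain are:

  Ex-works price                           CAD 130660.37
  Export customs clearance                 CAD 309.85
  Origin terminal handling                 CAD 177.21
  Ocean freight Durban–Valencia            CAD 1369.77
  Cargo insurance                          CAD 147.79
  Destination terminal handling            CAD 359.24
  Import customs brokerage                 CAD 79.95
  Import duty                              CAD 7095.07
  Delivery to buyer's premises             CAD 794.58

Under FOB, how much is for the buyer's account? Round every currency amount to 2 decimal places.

Buyer's account: CAD 9846.40

FOB: the seller bears costs until goods are on board at the origin port; the buyer bears freight, insurance and all costs thereafter.
Seller's account: goods 130660.37 + export clearance 309.85 + origin terminal 177.21 = 131147.43
Buyer's account: freight 1369.77 + insurance 147.79 + destination terminal 359.24 + brokerage 79.95 + duty 7095.07 + delivery 794.58 = 9846.40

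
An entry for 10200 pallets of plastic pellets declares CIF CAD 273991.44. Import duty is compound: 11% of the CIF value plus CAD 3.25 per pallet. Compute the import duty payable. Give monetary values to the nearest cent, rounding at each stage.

Ad valorem component: 273991.44 × 11% = 30139.06
Specific component: 10200 × 3.25 = 33150.00
Import duty = 30139.06 + 33150.00 = 63289.06

Import duty: CAD 63289.06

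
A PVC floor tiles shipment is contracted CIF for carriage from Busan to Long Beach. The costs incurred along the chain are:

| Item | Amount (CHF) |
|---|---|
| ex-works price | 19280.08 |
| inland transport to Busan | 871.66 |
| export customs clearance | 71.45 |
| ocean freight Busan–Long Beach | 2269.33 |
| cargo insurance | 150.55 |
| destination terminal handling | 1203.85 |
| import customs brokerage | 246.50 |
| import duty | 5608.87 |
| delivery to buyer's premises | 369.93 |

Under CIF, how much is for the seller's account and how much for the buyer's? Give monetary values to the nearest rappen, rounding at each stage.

CIF: the seller pays costs through ocean freight and marine insurance to the destination port.
Seller's account: goods 19280.08 + inland to port 871.66 + export clearance 71.45 + freight 2269.33 + insurance 150.55 = 22643.07
Buyer's account: destination terminal 1203.85 + brokerage 246.50 + duty 5608.87 + delivery 369.93 = 7429.15

Seller: CHF 22643.07; buyer: CHF 7429.15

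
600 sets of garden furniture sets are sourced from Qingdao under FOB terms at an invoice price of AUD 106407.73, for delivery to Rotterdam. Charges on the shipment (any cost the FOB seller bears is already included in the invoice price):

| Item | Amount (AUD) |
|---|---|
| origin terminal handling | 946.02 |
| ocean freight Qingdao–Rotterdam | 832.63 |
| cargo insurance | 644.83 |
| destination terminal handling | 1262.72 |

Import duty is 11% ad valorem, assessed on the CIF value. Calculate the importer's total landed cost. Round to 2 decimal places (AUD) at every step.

FOB: the seller bears costs until goods are on board at the origin port; the buyer bears freight, insurance and all costs thereafter.
Already in the invoice (seller's account under FOB): origin terminal — exclude.
CIF value = FOB price + freight + insurance = 106407.73 + 832.63 + 644.83 = 107885.19
Import duty = 107885.19 × 11% = 11867.37
Buyer bears: freight 832.63 + insurance 644.83 + destination terminal 1262.72 + duty 11867.37 = 14607.55
Landed cost = invoice 106407.73 + 14607.55 = 121015.28

Total landed cost: AUD 121015.28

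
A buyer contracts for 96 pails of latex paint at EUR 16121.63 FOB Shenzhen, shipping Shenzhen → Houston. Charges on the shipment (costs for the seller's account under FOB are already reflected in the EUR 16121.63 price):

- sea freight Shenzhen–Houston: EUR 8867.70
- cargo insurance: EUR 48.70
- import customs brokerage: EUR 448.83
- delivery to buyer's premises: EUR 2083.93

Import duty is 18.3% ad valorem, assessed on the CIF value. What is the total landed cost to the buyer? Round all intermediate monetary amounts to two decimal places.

FOB: the seller bears costs until goods are on board at the origin port; the buyer bears freight, insurance and all costs thereafter.
CIF value = FOB price + freight + insurance = 16121.63 + 8867.70 + 48.70 = 25038.03
Import duty = 25038.03 × 18.3% = 4581.96
Buyer bears: freight 8867.70 + insurance 48.70 + brokerage 448.83 + delivery 2083.93 + duty 4581.96 = 16031.12
Landed cost = invoice 16121.63 + 16031.12 = 32152.75

Total landed cost: EUR 32152.75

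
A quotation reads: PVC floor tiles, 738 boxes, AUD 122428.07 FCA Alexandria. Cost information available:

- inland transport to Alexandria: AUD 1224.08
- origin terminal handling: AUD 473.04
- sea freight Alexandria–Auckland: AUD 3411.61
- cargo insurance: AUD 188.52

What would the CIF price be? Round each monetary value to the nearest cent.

CIF price: AUD 126501.24

Not relevant to the conversion: inland to port — on the seller under both FCA and CIF; already in the FCA price and stays in the CIF price.
From FCA to CIF, the seller additionally bears: origin terminal, freight, insurance.
CIF price = 122428.07 + 473.04 + 3411.61 + 188.52 = 126501.24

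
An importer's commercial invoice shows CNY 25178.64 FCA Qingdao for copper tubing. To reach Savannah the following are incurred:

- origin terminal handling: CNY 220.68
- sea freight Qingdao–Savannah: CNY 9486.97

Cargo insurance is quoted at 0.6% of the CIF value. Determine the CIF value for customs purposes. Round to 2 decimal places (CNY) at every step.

Let C be the CIF value. C = FCA price + pre-shipment costs + freight + 0.6% × C
C − 0.6% × C = 25178.64 + 220.68 + 9486.97
0.994 × C = 34886.29
C = 34886.29 / 0.994 = 35096.87
Insurance premium = 0.6% × 35096.87 = 210.58

CIF value: CNY 35096.87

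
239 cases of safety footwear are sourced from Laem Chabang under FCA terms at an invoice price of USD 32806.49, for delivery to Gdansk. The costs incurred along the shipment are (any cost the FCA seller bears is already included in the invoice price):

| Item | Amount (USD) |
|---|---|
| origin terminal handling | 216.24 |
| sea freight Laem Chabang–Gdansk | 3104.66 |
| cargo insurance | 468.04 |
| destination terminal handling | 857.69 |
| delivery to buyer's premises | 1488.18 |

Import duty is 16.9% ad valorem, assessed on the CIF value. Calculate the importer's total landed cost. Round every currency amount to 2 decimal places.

FCA: the seller delivers export-cleared goods to the carrier; the buyer bears costs from that point.
CIF value = FCA price + origin terminal + freight + insurance = 32806.49 + 216.24 + 3104.66 + 468.04 = 36595.43
Import duty = 36595.43 × 16.9% = 6184.63
Buyer bears: origin terminal 216.24 + freight 3104.66 + insurance 468.04 + destination terminal 857.69 + delivery 1488.18 + duty 6184.63 = 12319.44
Landed cost = invoice 32806.49 + 12319.44 = 45125.93

Total landed cost: USD 45125.93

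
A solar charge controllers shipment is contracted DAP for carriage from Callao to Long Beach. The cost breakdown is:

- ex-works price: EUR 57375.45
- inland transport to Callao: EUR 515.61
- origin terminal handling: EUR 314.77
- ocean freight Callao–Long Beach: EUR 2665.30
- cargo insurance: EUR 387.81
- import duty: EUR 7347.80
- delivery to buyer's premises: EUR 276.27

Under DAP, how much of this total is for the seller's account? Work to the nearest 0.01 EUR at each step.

DAP: the seller bears all costs to the named destination except import duty and clearance.
Seller's account: goods 57375.45 + inland to port 515.61 + origin terminal 314.77 + freight 2665.30 + insurance 387.81 + delivery 276.27 = 61535.21
Buyer's account: duty 7347.80 = 7347.80

Seller's account: EUR 61535.21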